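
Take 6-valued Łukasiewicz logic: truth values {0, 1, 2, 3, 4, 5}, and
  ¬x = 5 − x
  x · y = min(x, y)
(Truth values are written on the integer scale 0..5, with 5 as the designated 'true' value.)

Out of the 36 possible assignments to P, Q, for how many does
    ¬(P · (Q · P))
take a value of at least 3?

value 5: 11 assignments (counts)
value 4: 9 assignments (counts)
value 3: 7 assignments (counts)
value 2: 5 assignments
value 1: 3 assignments
value 0: 1 assignment
So 27 of the 36 assignments meet the threshold.

27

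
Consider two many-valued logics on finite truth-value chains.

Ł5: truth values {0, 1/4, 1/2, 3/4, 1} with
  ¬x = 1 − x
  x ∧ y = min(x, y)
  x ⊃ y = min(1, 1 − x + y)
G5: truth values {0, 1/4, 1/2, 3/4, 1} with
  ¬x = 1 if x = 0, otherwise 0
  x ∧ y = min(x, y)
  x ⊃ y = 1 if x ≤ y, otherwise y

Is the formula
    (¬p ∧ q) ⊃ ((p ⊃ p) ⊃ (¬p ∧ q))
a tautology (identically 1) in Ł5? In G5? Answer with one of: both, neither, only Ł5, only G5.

In Ł5: every assignment gives 1 — tautology.
In G5: every assignment gives 1 — tautology.

both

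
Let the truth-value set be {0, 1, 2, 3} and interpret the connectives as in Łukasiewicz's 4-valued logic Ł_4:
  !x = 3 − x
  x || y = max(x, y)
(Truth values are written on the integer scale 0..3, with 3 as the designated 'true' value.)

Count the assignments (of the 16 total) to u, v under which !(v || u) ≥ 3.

1

u = 0, v = 0 ↦ 3  ≥
u = 0, v = 1 ↦ 2  <
u = 0, v = 2 ↦ 1  <
u = 0, v = 3 ↦ 0  <
u = 1, v = 0 ↦ 2  <
u = 1, v = 1 ↦ 2  <
u = 1, v = 2 ↦ 1  <
u = 1, v = 3 ↦ 0  <
u = 2, v = 0 ↦ 1  <
u = 2, v = 1 ↦ 1  <
u = 2, v = 2 ↦ 1  <
u = 2, v = 3 ↦ 0  <
u = 3, v = 0 ↦ 0  <
u = 3, v = 1 ↦ 0  <
u = 3, v = 2 ↦ 0  <
u = 3, v = 3 ↦ 0  <
So 1 of the 16 assignments meets the threshold.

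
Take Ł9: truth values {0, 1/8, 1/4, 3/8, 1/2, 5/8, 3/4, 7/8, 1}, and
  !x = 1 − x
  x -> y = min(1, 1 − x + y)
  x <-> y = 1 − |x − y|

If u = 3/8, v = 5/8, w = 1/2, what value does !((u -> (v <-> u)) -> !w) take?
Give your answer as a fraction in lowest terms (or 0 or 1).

1/2

v <-> u = 5/8 <-> 3/8 = 3/4
u -> (v <-> u) = 3/8 -> 3/4 = 1
!w = !1/2 = 1/2
(u -> (v <-> u)) -> !w = 1 -> 1/2 = 1/2
!((u -> (v <-> u)) -> !w) = !1/2 = 1/2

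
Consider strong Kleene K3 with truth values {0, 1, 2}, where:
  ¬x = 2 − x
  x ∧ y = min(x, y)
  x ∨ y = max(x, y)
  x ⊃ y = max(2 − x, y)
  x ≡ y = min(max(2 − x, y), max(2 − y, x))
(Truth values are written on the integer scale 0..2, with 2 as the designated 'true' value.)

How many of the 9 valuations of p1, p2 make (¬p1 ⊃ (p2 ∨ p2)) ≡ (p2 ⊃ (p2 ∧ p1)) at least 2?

p1 = 0, p2 = 0 ↦ 0  <
p1 = 0, p2 = 1 ↦ 1  <
p1 = 0, p2 = 2 ↦ 0  <
p1 = 1, p2 = 0 ↦ 1  <
p1 = 1, p2 = 1 ↦ 1  <
p1 = 1, p2 = 2 ↦ 1  <
p1 = 2, p2 = 0 ↦ 2  ≥
p1 = 2, p2 = 1 ↦ 1  <
p1 = 2, p2 = 2 ↦ 2  ≥
So 2 of the 9 assignments meet the threshold.

2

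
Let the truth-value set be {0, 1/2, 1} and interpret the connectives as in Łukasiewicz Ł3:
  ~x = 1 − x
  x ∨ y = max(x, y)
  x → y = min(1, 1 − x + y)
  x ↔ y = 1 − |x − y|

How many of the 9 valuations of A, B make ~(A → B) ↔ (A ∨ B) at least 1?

3

A = 0, B = 0 ↦ 1  ≥
A = 0, B = 1/2 ↦ 1/2  <
A = 0, B = 1 ↦ 0  <
A = 1/2, B = 0 ↦ 1  ≥
A = 1/2, B = 1/2 ↦ 1/2  <
A = 1/2, B = 1 ↦ 0  <
A = 1, B = 0 ↦ 1  ≥
A = 1, B = 1/2 ↦ 1/2  <
A = 1, B = 1 ↦ 0  <
So 3 of the 9 assignments meet the threshold.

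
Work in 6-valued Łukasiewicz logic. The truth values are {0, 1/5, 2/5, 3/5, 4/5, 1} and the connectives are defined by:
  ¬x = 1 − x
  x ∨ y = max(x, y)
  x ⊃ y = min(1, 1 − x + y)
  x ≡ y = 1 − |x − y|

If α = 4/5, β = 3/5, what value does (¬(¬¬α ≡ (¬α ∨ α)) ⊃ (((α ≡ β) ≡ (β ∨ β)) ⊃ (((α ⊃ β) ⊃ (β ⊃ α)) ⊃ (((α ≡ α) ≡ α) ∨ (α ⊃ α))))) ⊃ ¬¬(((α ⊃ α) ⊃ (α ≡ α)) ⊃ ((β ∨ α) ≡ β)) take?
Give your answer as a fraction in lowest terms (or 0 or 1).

4/5

¬α = ¬4/5 = 1/5
¬¬α = ¬1/5 = 4/5
¬α = ¬4/5 = 1/5
¬α ∨ α = 1/5 ∨ 4/5 = 4/5
¬¬α ≡ (¬α ∨ α) = 4/5 ≡ 4/5 = 1
¬(¬¬α ≡ (¬α ∨ α)) = ¬1 = 0
α ≡ β = 4/5 ≡ 3/5 = 4/5
β ∨ β = 3/5 ∨ 3/5 = 3/5
(α ≡ β) ≡ (β ∨ β) = 4/5 ≡ 3/5 = 4/5
α ⊃ β = 4/5 ⊃ 3/5 = 4/5
β ⊃ α = 3/5 ⊃ 4/5 = 1
(α ⊃ β) ⊃ (β ⊃ α) = 4/5 ⊃ 1 = 1
α ≡ α = 4/5 ≡ 4/5 = 1
(α ≡ α) ≡ α = 1 ≡ 4/5 = 4/5
α ⊃ α = 4/5 ⊃ 4/5 = 1
((α ≡ α) ≡ α) ∨ (α ⊃ α) = 4/5 ∨ 1 = 1
((α ⊃ β) ⊃ (β ⊃ α)) ⊃ (((α ≡ α) ≡ α) ∨ (α ⊃ α)) = 1 ⊃ 1 = 1
((α ≡ β) ≡ (β ∨ β)) ⊃ (((α ⊃ β) ⊃ (β ⊃ α)) ⊃ (((α ≡ α) ≡ α) ∨ (α ⊃ α))) = 4/5 ⊃ 1 = 1
¬(¬¬α ≡ (¬α ∨ α)) ⊃ (((α ≡ β) ≡ (β ∨ β)) ⊃ (((α ⊃ β) ⊃ (β ⊃ α)) ⊃ (((α ≡ α) ≡ α) ∨ (α ⊃ α)))) = 0 ⊃ 1 = 1
α ⊃ α = 4/5 ⊃ 4/5 = 1
α ≡ α = 4/5 ≡ 4/5 = 1
(α ⊃ α) ⊃ (α ≡ α) = 1 ⊃ 1 = 1
β ∨ α = 3/5 ∨ 4/5 = 4/5
(β ∨ α) ≡ β = 4/5 ≡ 3/5 = 4/5
((α ⊃ α) ⊃ (α ≡ α)) ⊃ ((β ∨ α) ≡ β) = 1 ⊃ 4/5 = 4/5
¬(((α ⊃ α) ⊃ (α ≡ α)) ⊃ ((β ∨ α) ≡ β)) = ¬4/5 = 1/5
¬¬(((α ⊃ α) ⊃ (α ≡ α)) ⊃ ((β ∨ α) ≡ β)) = ¬1/5 = 4/5
(¬(¬¬α ≡ (¬α ∨ α)) ⊃ (((α ≡ β) ≡ (β ∨ β)) ⊃ (((α ⊃ β) ⊃ (β ⊃ α)) ⊃ (((α ≡ α) ≡ α) ∨ (α ⊃ α))))) ⊃ ¬¬(((α ⊃ α) ⊃ (α ≡ α)) ⊃ ((β ∨ α) ≡ β)) = 1 ⊃ 4/5 = 4/5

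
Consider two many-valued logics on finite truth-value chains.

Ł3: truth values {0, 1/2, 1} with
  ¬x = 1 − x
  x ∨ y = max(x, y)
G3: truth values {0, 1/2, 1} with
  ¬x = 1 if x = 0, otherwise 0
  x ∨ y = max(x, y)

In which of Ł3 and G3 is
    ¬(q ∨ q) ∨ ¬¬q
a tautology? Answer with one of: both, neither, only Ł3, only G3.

In Ł3: at q = 1/2 the value is 1/2 — not a tautology.
In G3: every assignment gives 1 — tautology.

only G3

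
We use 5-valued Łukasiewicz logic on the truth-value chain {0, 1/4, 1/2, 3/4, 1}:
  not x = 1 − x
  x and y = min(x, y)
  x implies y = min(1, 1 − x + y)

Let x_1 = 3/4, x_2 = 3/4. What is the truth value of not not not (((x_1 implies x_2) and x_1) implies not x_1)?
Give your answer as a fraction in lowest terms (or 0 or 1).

x_1 implies x_2 = 3/4 implies 3/4 = 1
(x_1 implies x_2) and x_1 = 1 and 3/4 = 3/4
not x_1 = not 3/4 = 1/4
((x_1 implies x_2) and x_1) implies not x_1 = 3/4 implies 1/4 = 1/2
not (((x_1 implies x_2) and x_1) implies not x_1) = not 1/2 = 1/2
not not (((x_1 implies x_2) and x_1) implies not x_1) = not 1/2 = 1/2
not not not (((x_1 implies x_2) and x_1) implies not x_1) = not 1/2 = 1/2

1/2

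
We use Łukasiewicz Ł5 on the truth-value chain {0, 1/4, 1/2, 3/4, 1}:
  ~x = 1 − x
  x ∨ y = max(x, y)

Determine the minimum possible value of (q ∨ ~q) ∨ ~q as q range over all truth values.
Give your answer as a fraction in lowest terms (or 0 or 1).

1/2

Take q = 1/2:
~q = ~1/2 = 1/2
q ∨ ~q = 1/2 ∨ 1/2 = 1/2
~q = ~1/2 = 1/2
(q ∨ ~q) ∨ ~q = 1/2 ∨ 1/2 = 1/2
No assignment yields a value below 1/2, so this is the minimum.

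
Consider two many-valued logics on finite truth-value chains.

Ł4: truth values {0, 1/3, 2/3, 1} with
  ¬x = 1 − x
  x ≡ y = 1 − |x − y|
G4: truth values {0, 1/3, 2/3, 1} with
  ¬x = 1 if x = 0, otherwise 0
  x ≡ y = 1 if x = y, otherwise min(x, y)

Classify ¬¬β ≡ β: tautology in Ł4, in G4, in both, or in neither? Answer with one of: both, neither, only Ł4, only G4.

In Ł4: every assignment gives 1 — tautology.
In G4: at β = 1/3 the value is 1/3 — not a tautology.

only Ł4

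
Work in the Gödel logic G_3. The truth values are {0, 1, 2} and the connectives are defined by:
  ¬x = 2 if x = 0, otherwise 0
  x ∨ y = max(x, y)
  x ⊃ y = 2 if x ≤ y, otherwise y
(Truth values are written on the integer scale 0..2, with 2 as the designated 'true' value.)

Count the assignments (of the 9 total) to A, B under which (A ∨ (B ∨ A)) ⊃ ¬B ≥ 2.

A = 0, B = 0 ↦ 2  ≥
A = 0, B = 1 ↦ 0  <
A = 0, B = 2 ↦ 0  <
A = 1, B = 0 ↦ 2  ≥
A = 1, B = 1 ↦ 0  <
A = 1, B = 2 ↦ 0  <
A = 2, B = 0 ↦ 2  ≥
A = 2, B = 1 ↦ 0  <
A = 2, B = 2 ↦ 0  <
So 3 of the 9 assignments meet the threshold.

3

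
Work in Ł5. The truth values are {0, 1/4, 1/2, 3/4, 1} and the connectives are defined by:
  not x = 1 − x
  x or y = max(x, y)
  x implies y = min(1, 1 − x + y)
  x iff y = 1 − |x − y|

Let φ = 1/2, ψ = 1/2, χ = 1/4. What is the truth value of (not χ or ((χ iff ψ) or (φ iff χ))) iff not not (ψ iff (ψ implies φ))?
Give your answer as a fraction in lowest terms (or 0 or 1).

3/4

not χ = not 1/4 = 3/4
χ iff ψ = 1/4 iff 1/2 = 3/4
φ iff χ = 1/2 iff 1/4 = 3/4
(χ iff ψ) or (φ iff χ) = 3/4 or 3/4 = 3/4
not χ or ((χ iff ψ) or (φ iff χ)) = 3/4 or 3/4 = 3/4
ψ implies φ = 1/2 implies 1/2 = 1
ψ iff (ψ implies φ) = 1/2 iff 1 = 1/2
not (ψ iff (ψ implies φ)) = not 1/2 = 1/2
not not (ψ iff (ψ implies φ)) = not 1/2 = 1/2
(not χ or ((χ iff ψ) or (φ iff χ))) iff not not (ψ iff (ψ implies φ)) = 3/4 iff 1/2 = 3/4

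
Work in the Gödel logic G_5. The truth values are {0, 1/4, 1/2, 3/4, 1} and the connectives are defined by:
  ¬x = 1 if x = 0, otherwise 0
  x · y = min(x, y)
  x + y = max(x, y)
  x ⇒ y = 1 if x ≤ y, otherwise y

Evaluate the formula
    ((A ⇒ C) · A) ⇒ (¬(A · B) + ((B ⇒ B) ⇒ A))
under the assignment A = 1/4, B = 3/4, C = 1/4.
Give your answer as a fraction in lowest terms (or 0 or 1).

A ⇒ C = 1/4 ⇒ 1/4 = 1
(A ⇒ C) · A = 1 · 1/4 = 1/4
A · B = 1/4 · 3/4 = 1/4
¬(A · B) = ¬1/4 = 0
B ⇒ B = 3/4 ⇒ 3/4 = 1
(B ⇒ B) ⇒ A = 1 ⇒ 1/4 = 1/4
¬(A · B) + ((B ⇒ B) ⇒ A) = 0 + 1/4 = 1/4
((A ⇒ C) · A) ⇒ (¬(A · B) + ((B ⇒ B) ⇒ A)) = 1/4 ⇒ 1/4 = 1

1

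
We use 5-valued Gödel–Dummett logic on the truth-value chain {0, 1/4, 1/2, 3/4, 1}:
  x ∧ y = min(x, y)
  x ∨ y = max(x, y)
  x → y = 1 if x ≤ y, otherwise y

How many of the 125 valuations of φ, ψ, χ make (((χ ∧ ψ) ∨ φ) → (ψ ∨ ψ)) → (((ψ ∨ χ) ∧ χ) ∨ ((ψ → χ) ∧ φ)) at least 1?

value 1: 55 assignments (counts)
value 3/4: 15 assignments
value 1/2: 16 assignments
value 1/4: 18 assignments
value 0: 21 assignments
So 55 of the 125 assignments meet the threshold.

55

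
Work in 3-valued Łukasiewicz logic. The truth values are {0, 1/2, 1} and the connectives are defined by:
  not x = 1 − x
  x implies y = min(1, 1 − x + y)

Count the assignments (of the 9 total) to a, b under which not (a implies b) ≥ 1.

1

a = 0, b = 0 ↦ 0  <
a = 0, b = 1/2 ↦ 0  <
a = 0, b = 1 ↦ 0  <
a = 1/2, b = 0 ↦ 1/2  <
a = 1/2, b = 1/2 ↦ 0  <
a = 1/2, b = 1 ↦ 0  <
a = 1, b = 0 ↦ 1  ≥
a = 1, b = 1/2 ↦ 1/2  <
a = 1, b = 1 ↦ 0  <
So 1 of the 9 assignments meets the threshold.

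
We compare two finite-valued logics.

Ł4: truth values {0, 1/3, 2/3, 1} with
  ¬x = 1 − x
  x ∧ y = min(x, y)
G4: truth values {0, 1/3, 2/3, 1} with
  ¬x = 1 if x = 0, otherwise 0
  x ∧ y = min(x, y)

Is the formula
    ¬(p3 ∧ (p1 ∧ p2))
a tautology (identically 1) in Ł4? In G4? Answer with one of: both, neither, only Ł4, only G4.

neither

In Ł4: at p1 = 1/3, p2 = 1/3, p3 = 1/3 the value is 2/3 — not a tautology.
In G4: at p1 = 1/3, p2 = 1/3, p3 = 1/3 the value is 0 — not a tautology.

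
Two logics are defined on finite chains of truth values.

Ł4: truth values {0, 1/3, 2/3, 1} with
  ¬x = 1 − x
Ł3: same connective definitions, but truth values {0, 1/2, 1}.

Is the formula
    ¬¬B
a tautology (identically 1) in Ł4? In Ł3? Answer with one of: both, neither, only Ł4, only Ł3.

neither

In Ł4: at B = 0 the value is 0 — not a tautology.
In Ł3: at B = 0 the value is 0 — not a tautology.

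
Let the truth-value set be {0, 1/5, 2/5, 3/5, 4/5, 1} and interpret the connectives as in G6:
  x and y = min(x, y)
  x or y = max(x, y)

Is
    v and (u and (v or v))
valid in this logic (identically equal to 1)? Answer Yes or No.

No

Counterexample: take u = 0, v = 0.
v or v = 0 or 0 = 0
u and (v or v) = 0 and 0 = 0
v and (u and (v or v)) = 0 and 0 = 0
This gives 0 ≠ 1.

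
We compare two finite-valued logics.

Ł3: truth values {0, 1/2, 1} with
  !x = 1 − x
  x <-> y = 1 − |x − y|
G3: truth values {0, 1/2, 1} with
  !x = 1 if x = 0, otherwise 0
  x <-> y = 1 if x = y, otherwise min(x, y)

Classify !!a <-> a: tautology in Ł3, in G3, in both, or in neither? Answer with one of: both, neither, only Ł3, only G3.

only Ł3

In Ł3: every assignment gives 1 — tautology.
In G3: at a = 1/2 the value is 1/2 — not a tautology.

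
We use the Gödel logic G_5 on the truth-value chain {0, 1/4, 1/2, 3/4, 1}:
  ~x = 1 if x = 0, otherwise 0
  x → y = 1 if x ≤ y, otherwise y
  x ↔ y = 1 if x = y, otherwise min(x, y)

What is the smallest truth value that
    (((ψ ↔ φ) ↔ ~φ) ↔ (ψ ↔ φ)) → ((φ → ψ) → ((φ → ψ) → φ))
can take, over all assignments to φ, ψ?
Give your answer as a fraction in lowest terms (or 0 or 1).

0

Take φ = 0, ψ = 0:
ψ ↔ φ = 0 ↔ 0 = 1
~φ = ~0 = 1
(ψ ↔ φ) ↔ ~φ = 1 ↔ 1 = 1
ψ ↔ φ = 0 ↔ 0 = 1
((ψ ↔ φ) ↔ ~φ) ↔ (ψ ↔ φ) = 1 ↔ 1 = 1
φ → ψ = 0 → 0 = 1
φ → ψ = 0 → 0 = 1
(φ → ψ) → φ = 1 → 0 = 0
(φ → ψ) → ((φ → ψ) → φ) = 1 → 0 = 0
(((ψ ↔ φ) ↔ ~φ) ↔ (ψ ↔ φ)) → ((φ → ψ) → ((φ → ψ) → φ)) = 1 → 0 = 0
No assignment yields a value below 0, so this is the minimum.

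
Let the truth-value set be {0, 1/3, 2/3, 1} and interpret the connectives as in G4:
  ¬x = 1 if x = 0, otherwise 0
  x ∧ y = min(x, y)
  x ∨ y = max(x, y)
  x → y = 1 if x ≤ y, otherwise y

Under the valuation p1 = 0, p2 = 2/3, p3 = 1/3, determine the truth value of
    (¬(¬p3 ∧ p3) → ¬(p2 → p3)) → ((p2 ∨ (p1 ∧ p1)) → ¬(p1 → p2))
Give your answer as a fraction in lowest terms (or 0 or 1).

1

¬p3 = ¬1/3 = 0
¬p3 ∧ p3 = 0 ∧ 1/3 = 0
¬(¬p3 ∧ p3) = ¬0 = 1
p2 → p3 = 2/3 → 1/3 = 1/3
¬(p2 → p3) = ¬1/3 = 0
¬(¬p3 ∧ p3) → ¬(p2 → p3) = 1 → 0 = 0
p1 ∧ p1 = 0 ∧ 0 = 0
p2 ∨ (p1 ∧ p1) = 2/3 ∨ 0 = 2/3
p1 → p2 = 0 → 2/3 = 1
¬(p1 → p2) = ¬1 = 0
(p2 ∨ (p1 ∧ p1)) → ¬(p1 → p2) = 2/3 → 0 = 0
(¬(¬p3 ∧ p3) → ¬(p2 → p3)) → ((p2 ∨ (p1 ∧ p1)) → ¬(p1 → p2)) = 0 → 0 = 1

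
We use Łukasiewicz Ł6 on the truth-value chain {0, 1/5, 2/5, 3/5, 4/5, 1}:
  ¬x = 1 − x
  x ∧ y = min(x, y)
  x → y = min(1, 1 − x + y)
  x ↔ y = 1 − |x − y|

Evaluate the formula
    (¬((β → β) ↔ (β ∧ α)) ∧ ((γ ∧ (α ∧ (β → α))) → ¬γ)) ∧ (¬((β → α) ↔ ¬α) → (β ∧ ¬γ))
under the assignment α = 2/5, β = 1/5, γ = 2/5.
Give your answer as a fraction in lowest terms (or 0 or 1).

4/5

β → β = 1/5 → 1/5 = 1
β ∧ α = 1/5 ∧ 2/5 = 1/5
(β → β) ↔ (β ∧ α) = 1 ↔ 1/5 = 1/5
¬((β → β) ↔ (β ∧ α)) = ¬1/5 = 4/5
β → α = 1/5 → 2/5 = 1
α ∧ (β → α) = 2/5 ∧ 1 = 2/5
γ ∧ (α ∧ (β → α)) = 2/5 ∧ 2/5 = 2/5
¬γ = ¬2/5 = 3/5
(γ ∧ (α ∧ (β → α))) → ¬γ = 2/5 → 3/5 = 1
¬((β → β) ↔ (β ∧ α)) ∧ ((γ ∧ (α ∧ (β → α))) → ¬γ) = 4/5 ∧ 1 = 4/5
β → α = 1/5 → 2/5 = 1
¬α = ¬2/5 = 3/5
(β → α) ↔ ¬α = 1 ↔ 3/5 = 3/5
¬((β → α) ↔ ¬α) = ¬3/5 = 2/5
¬γ = ¬2/5 = 3/5
β ∧ ¬γ = 1/5 ∧ 3/5 = 1/5
¬((β → α) ↔ ¬α) → (β ∧ ¬γ) = 2/5 → 1/5 = 4/5
(¬((β → β) ↔ (β ∧ α)) ∧ ((γ ∧ (α ∧ (β → α))) → ¬γ)) ∧ (¬((β → α) ↔ ¬α) → (β ∧ ¬γ)) = 4/5 ∧ 4/5 = 4/5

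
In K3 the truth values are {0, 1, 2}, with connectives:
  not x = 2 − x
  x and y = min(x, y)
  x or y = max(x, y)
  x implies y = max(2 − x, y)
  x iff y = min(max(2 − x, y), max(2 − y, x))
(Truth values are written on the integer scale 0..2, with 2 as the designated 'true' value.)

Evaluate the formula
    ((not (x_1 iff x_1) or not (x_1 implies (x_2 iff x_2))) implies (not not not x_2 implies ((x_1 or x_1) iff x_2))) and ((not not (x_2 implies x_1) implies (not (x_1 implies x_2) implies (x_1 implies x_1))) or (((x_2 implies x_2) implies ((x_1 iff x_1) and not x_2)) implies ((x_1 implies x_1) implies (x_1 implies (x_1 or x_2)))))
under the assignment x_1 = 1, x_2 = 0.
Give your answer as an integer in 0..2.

1

x_1 iff x_1 = 1 iff 1 = 1
not (x_1 iff x_1) = not 1 = 1
x_2 iff x_2 = 0 iff 0 = 2
x_1 implies (x_2 iff x_2) = 1 implies 2 = 2
not (x_1 implies (x_2 iff x_2)) = not 2 = 0
not (x_1 iff x_1) or not (x_1 implies (x_2 iff x_2)) = 1 or 0 = 1
not x_2 = not 0 = 2
not not x_2 = not 2 = 0
not not not x_2 = not 0 = 2
x_1 or x_1 = 1 or 1 = 1
(x_1 or x_1) iff x_2 = 1 iff 0 = 1
not not not x_2 implies ((x_1 or x_1) iff x_2) = 2 implies 1 = 1
(not (x_1 iff x_1) or not (x_1 implies (x_2 iff x_2))) implies (not not not x_2 implies ((x_1 or x_1) iff x_2)) = 1 implies 1 = 1
x_2 implies x_1 = 0 implies 1 = 2
not (x_2 implies x_1) = not 2 = 0
not not (x_2 implies x_1) = not 0 = 2
x_1 implies x_2 = 1 implies 0 = 1
not (x_1 implies x_2) = not 1 = 1
x_1 implies x_1 = 1 implies 1 = 1
not (x_1 implies x_2) implies (x_1 implies x_1) = 1 implies 1 = 1
not not (x_2 implies x_1) implies (not (x_1 implies x_2) implies (x_1 implies x_1)) = 2 implies 1 = 1
x_2 implies x_2 = 0 implies 0 = 2
x_1 iff x_1 = 1 iff 1 = 1
not x_2 = not 0 = 2
(x_1 iff x_1) and not x_2 = 1 and 2 = 1
(x_2 implies x_2) implies ((x_1 iff x_1) and not x_2) = 2 implies 1 = 1
x_1 implies x_1 = 1 implies 1 = 1
x_1 or x_2 = 1 or 0 = 1
x_1 implies (x_1 or x_2) = 1 implies 1 = 1
(x_1 implies x_1) implies (x_1 implies (x_1 or x_2)) = 1 implies 1 = 1
((x_2 implies x_2) implies ((x_1 iff x_1) and not x_2)) implies ((x_1 implies x_1) implies (x_1 implies (x_1 or x_2))) = 1 implies 1 = 1
(not not (x_2 implies x_1) implies (not (x_1 implies x_2) implies (x_1 implies x_1))) or (((x_2 implies x_2) implies ((x_1 iff x_1) and not x_2)) implies ((x_1 implies x_1) implies (x_1 implies (x_1 or x_2)))) = 1 or 1 = 1
((not (x_1 iff x_1) or not (x_1 implies (x_2 iff x_2))) implies (not not not x_2 implies ((x_1 or x_1) iff x_2))) and ((not not (x_2 implies x_1) implies (not (x_1 implies x_2) implies (x_1 implies x_1))) or (((x_2 implies x_2) implies ((x_1 iff x_1) and not x_2)) implies ((x_1 implies x_1) implies (x_1 implies (x_1 or x_2))))) = 1 and 1 = 1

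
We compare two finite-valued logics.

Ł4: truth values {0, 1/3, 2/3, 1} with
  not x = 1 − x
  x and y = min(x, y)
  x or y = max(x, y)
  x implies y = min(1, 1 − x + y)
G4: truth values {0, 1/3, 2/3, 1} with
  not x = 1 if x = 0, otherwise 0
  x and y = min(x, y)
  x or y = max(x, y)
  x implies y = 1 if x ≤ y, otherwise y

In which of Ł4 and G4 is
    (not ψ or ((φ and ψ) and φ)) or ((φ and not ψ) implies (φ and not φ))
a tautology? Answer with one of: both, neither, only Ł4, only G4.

only G4

In Ł4: at φ = 2/3, ψ = 1/3 the value is 2/3 — not a tautology.
In G4: every assignment gives 1 — tautology.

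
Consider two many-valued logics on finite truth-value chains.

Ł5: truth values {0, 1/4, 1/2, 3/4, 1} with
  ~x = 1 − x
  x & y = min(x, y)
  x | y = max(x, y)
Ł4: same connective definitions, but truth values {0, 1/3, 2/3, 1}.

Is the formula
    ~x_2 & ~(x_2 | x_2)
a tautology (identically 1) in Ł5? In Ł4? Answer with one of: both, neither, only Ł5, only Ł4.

neither

In Ł5: at x_2 = 1/4 the value is 3/4 — not a tautology.
In Ł4: at x_2 = 1/3 the value is 2/3 — not a tautology.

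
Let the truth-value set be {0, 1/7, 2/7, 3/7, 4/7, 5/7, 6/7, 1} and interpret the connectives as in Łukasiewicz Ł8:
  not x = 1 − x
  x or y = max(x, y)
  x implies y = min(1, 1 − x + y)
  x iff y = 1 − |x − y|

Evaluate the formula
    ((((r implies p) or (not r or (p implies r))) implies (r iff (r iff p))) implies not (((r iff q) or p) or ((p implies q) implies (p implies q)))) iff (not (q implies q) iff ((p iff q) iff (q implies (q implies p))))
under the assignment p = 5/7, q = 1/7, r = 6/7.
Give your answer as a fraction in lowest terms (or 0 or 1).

3/7

r implies p = 6/7 implies 5/7 = 6/7
not r = not 6/7 = 1/7
p implies r = 5/7 implies 6/7 = 1
not r or (p implies r) = 1/7 or 1 = 1
(r implies p) or (not r or (p implies r)) = 6/7 or 1 = 1
r iff p = 6/7 iff 5/7 = 6/7
r iff (r iff p) = 6/7 iff 6/7 = 1
((r implies p) or (not r or (p implies r))) implies (r iff (r iff p)) = 1 implies 1 = 1
r iff q = 6/7 iff 1/7 = 2/7
(r iff q) or p = 2/7 or 5/7 = 5/7
p implies q = 5/7 implies 1/7 = 3/7
p implies q = 5/7 implies 1/7 = 3/7
(p implies q) implies (p implies q) = 3/7 implies 3/7 = 1
((r iff q) or p) or ((p implies q) implies (p implies q)) = 5/7 or 1 = 1
not (((r iff q) or p) or ((p implies q) implies (p implies q))) = not 1 = 0
(((r implies p) or (not r or (p implies r))) implies (r iff (r iff p))) implies not (((r iff q) or p) or ((p implies q) implies (p implies q))) = 1 implies 0 = 0
q implies q = 1/7 implies 1/7 = 1
not (q implies q) = not 1 = 0
p iff q = 5/7 iff 1/7 = 3/7
q implies p = 1/7 implies 5/7 = 1
q implies (q implies p) = 1/7 implies 1 = 1
(p iff q) iff (q implies (q implies p)) = 3/7 iff 1 = 3/7
not (q implies q) iff ((p iff q) iff (q implies (q implies p))) = 0 iff 3/7 = 4/7
((((r implies p) or (not r or (p implies r))) implies (r iff (r iff p))) implies not (((r iff q) or p) or ((p implies q) implies (p implies q)))) iff (not (q implies q) iff ((p iff q) iff (q implies (q implies p)))) = 0 iff 4/7 = 3/7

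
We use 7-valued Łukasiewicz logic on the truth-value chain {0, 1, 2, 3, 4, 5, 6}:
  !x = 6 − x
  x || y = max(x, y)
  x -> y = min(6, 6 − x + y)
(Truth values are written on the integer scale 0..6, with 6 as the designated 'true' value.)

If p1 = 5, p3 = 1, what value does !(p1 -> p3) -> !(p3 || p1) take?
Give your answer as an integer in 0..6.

3

p1 -> p3 = 5 -> 1 = 2
!(p1 -> p3) = !2 = 4
p3 || p1 = 1 || 5 = 5
!(p3 || p1) = !5 = 1
!(p1 -> p3) -> !(p3 || p1) = 4 -> 1 = 3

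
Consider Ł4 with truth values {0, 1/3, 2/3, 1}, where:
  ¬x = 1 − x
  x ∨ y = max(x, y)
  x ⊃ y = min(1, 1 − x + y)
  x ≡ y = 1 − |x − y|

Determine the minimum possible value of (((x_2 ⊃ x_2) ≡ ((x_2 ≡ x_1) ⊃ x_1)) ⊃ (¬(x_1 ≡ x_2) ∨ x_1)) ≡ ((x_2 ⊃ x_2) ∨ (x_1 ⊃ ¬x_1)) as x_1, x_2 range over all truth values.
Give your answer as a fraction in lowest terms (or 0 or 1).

2/3

Take x_1 = 1/3, x_2 = 0:
x_2 ⊃ x_2 = 0 ⊃ 0 = 1
x_2 ≡ x_1 = 0 ≡ 1/3 = 2/3
(x_2 ≡ x_1) ⊃ x_1 = 2/3 ⊃ 1/3 = 2/3
(x_2 ⊃ x_2) ≡ ((x_2 ≡ x_1) ⊃ x_1) = 1 ≡ 2/3 = 2/3
x_1 ≡ x_2 = 1/3 ≡ 0 = 2/3
¬(x_1 ≡ x_2) = ¬2/3 = 1/3
¬(x_1 ≡ x_2) ∨ x_1 = 1/3 ∨ 1/3 = 1/3
((x_2 ⊃ x_2) ≡ ((x_2 ≡ x_1) ⊃ x_1)) ⊃ (¬(x_1 ≡ x_2) ∨ x_1) = 2/3 ⊃ 1/3 = 2/3
x_2 ⊃ x_2 = 0 ⊃ 0 = 1
¬x_1 = ¬1/3 = 2/3
x_1 ⊃ ¬x_1 = 1/3 ⊃ 2/3 = 1
(x_2 ⊃ x_2) ∨ (x_1 ⊃ ¬x_1) = 1 ∨ 1 = 1
(((x_2 ⊃ x_2) ≡ ((x_2 ≡ x_1) ⊃ x_1)) ⊃ (¬(x_1 ≡ x_2) ∨ x_1)) ≡ ((x_2 ⊃ x_2) ∨ (x_1 ⊃ ¬x_1)) = 2/3 ≡ 1 = 2/3
No assignment yields a value below 2/3, so this is the minimum.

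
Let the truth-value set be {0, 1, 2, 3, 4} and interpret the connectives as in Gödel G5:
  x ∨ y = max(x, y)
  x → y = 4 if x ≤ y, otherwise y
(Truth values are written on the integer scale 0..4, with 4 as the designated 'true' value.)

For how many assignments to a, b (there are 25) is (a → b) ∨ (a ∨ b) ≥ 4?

value 4: 19 assignments (counts)
value 3: 3 assignments
value 2: 2 assignments
value 1: 1 assignment
So 19 of the 25 assignments meet the threshold.

19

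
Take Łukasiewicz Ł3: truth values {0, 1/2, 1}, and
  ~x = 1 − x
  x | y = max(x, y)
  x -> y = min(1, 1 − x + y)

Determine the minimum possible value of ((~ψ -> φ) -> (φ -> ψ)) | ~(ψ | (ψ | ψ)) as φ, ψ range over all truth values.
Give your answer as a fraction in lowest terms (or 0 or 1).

1/2

Take φ = 1, ψ = 1/2:
~ψ = ~1/2 = 1/2
~ψ -> φ = 1/2 -> 1 = 1
φ -> ψ = 1 -> 1/2 = 1/2
(~ψ -> φ) -> (φ -> ψ) = 1 -> 1/2 = 1/2
ψ | ψ = 1/2 | 1/2 = 1/2
ψ | (ψ | ψ) = 1/2 | 1/2 = 1/2
~(ψ | (ψ | ψ)) = ~1/2 = 1/2
((~ψ -> φ) -> (φ -> ψ)) | ~(ψ | (ψ | ψ)) = 1/2 | 1/2 = 1/2
No assignment yields a value below 1/2, so this is the minimum.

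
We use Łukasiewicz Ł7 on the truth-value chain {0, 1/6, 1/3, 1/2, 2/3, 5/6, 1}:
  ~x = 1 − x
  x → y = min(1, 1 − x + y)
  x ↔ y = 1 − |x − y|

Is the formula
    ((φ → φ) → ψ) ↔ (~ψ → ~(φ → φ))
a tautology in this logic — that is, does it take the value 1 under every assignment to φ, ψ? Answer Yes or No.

At φ = 5/6, ψ = 2/3, for instance:
φ → φ = 5/6 → 5/6 = 1
(φ → φ) → ψ = 1 → 2/3 = 2/3
~ψ = ~2/3 = 1/3
~(φ → φ) = ~1 = 0
~ψ → ~(φ → φ) = 1/3 → 0 = 2/3
((φ → φ) → ψ) ↔ (~ψ → ~(φ → φ)) = 2/3 ↔ 2/3 = 1
and checking the remaining 48 assignments likewise gives ≥ 1 in every case.

Yes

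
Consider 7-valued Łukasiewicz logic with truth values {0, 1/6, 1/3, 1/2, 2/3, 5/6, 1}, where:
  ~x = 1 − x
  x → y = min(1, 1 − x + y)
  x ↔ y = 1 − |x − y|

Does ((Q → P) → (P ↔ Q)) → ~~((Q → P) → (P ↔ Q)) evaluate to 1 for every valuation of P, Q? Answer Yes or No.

At P = 1/6, Q = 1/6, for instance:
Q → P = 1/6 → 1/6 = 1
P ↔ Q = 1/6 ↔ 1/6 = 1
(Q → P) → (P ↔ Q) = 1 → 1 = 1
~((Q → P) → (P ↔ Q)) = ~1 = 0
~~((Q → P) → (P ↔ Q)) = ~0 = 1
((Q → P) → (P ↔ Q)) → ~~((Q → P) → (P ↔ Q)) = 1 → 1 = 1
and checking the remaining 48 assignments likewise gives ≥ 1 in every case.

Yes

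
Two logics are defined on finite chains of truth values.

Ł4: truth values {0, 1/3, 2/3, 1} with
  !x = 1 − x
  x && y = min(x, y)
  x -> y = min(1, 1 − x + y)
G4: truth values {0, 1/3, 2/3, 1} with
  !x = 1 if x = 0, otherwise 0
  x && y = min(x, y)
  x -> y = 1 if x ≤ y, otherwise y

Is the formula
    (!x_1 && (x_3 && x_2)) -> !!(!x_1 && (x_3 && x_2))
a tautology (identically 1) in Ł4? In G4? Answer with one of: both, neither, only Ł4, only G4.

In Ł4: every assignment gives 1 — tautology.
In G4: every assignment gives 1 — tautology.

both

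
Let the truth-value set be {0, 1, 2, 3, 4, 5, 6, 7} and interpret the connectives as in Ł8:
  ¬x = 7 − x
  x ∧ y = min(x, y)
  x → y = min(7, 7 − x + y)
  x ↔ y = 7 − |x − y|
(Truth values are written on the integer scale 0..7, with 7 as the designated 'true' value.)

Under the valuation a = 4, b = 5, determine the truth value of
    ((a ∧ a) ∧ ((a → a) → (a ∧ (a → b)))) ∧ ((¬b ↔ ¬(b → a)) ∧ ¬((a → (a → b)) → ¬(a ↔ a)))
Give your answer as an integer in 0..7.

a ∧ a = 4 ∧ 4 = 4
a → a = 4 → 4 = 7
a → b = 4 → 5 = 7
a ∧ (a → b) = 4 ∧ 7 = 4
(a → a) → (a ∧ (a → b)) = 7 → 4 = 4
(a ∧ a) ∧ ((a → a) → (a ∧ (a → b))) = 4 ∧ 4 = 4
¬b = ¬5 = 2
b → a = 5 → 4 = 6
¬(b → a) = ¬6 = 1
¬b ↔ ¬(b → a) = 2 ↔ 1 = 6
a → b = 4 → 5 = 7
a → (a → b) = 4 → 7 = 7
a ↔ a = 4 ↔ 4 = 7
¬(a ↔ a) = ¬7 = 0
(a → (a → b)) → ¬(a ↔ a) = 7 → 0 = 0
¬((a → (a → b)) → ¬(a ↔ a)) = ¬0 = 7
(¬b ↔ ¬(b → a)) ∧ ¬((a → (a → b)) → ¬(a ↔ a)) = 6 ∧ 7 = 6
((a ∧ a) ∧ ((a → a) → (a ∧ (a → b)))) ∧ ((¬b ↔ ¬(b → a)) ∧ ¬((a → (a → b)) → ¬(a ↔ a))) = 4 ∧ 6 = 4

4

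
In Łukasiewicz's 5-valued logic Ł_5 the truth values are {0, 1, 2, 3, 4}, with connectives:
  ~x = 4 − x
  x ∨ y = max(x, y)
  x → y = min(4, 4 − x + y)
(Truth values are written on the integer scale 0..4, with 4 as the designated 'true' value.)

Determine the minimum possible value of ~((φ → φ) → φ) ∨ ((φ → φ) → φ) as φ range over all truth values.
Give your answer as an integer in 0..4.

Take φ = 2:
φ → φ = 2 → 2 = 4
(φ → φ) → φ = 4 → 2 = 2
~((φ → φ) → φ) = ~2 = 2
φ → φ = 2 → 2 = 4
(φ → φ) → φ = 4 → 2 = 2
~((φ → φ) → φ) ∨ ((φ → φ) → φ) = 2 ∨ 2 = 2
No assignment yields a value below 2, so this is the minimum.

2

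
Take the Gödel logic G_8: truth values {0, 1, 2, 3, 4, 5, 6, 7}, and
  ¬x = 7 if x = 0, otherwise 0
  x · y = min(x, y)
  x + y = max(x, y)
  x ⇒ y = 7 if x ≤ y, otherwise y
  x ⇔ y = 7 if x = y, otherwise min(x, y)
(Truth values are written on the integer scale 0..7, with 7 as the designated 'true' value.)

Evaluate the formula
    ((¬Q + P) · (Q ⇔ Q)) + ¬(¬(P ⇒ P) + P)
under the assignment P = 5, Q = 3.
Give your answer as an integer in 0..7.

¬Q = ¬3 = 0
¬Q + P = 0 + 5 = 5
Q ⇔ Q = 3 ⇔ 3 = 7
(¬Q + P) · (Q ⇔ Q) = 5 · 7 = 5
P ⇒ P = 5 ⇒ 5 = 7
¬(P ⇒ P) = ¬7 = 0
¬(P ⇒ P) + P = 0 + 5 = 5
¬(¬(P ⇒ P) + P) = ¬5 = 0
((¬Q + P) · (Q ⇔ Q)) + ¬(¬(P ⇒ P) + P) = 5 + 0 = 5

5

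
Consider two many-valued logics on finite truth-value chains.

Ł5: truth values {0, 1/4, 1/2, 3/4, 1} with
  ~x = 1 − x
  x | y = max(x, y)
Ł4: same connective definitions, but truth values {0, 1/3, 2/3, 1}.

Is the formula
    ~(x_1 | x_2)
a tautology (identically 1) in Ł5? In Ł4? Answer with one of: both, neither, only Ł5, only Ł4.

neither

In Ł5: at x_1 = 0, x_2 = 1/4 the value is 3/4 — not a tautology.
In Ł4: at x_1 = 0, x_2 = 1/3 the value is 2/3 — not a tautology.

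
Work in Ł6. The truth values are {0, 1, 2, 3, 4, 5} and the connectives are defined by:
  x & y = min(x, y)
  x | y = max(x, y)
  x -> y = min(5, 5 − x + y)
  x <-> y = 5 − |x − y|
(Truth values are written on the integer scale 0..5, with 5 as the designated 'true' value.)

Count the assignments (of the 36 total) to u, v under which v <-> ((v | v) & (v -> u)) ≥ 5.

value 5: 27 assignments (counts)
value 4: 3 assignments
value 3: 2 assignments
value 2: 2 assignments
value 1: 1 assignment
value 0: 1 assignment
So 27 of the 36 assignments meet the threshold.

27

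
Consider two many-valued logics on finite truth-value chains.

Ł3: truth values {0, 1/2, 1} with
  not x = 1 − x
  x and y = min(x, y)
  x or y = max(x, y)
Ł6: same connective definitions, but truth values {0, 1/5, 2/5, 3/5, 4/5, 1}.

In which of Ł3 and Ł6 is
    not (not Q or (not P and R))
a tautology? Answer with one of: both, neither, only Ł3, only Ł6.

In Ł3: at P = 0, Q = 0, R = 0 the value is 0 — not a tautology.
In Ł6: at P = 0, Q = 0, R = 0 the value is 0 — not a tautology.

neither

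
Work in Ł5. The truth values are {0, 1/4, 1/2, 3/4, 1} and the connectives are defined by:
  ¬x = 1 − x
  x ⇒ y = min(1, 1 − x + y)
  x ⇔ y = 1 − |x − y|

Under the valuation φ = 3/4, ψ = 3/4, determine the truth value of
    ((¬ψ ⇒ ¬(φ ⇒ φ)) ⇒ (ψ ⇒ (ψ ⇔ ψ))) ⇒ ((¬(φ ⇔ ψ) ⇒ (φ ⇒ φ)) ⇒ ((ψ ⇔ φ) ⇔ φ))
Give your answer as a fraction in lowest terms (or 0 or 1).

¬ψ = ¬3/4 = 1/4
φ ⇒ φ = 3/4 ⇒ 3/4 = 1
¬(φ ⇒ φ) = ¬1 = 0
¬ψ ⇒ ¬(φ ⇒ φ) = 1/4 ⇒ 0 = 3/4
ψ ⇔ ψ = 3/4 ⇔ 3/4 = 1
ψ ⇒ (ψ ⇔ ψ) = 3/4 ⇒ 1 = 1
(¬ψ ⇒ ¬(φ ⇒ φ)) ⇒ (ψ ⇒ (ψ ⇔ ψ)) = 3/4 ⇒ 1 = 1
φ ⇔ ψ = 3/4 ⇔ 3/4 = 1
¬(φ ⇔ ψ) = ¬1 = 0
φ ⇒ φ = 3/4 ⇒ 3/4 = 1
¬(φ ⇔ ψ) ⇒ (φ ⇒ φ) = 0 ⇒ 1 = 1
ψ ⇔ φ = 3/4 ⇔ 3/4 = 1
(ψ ⇔ φ) ⇔ φ = 1 ⇔ 3/4 = 3/4
(¬(φ ⇔ ψ) ⇒ (φ ⇒ φ)) ⇒ ((ψ ⇔ φ) ⇔ φ) = 1 ⇒ 3/4 = 3/4
((¬ψ ⇒ ¬(φ ⇒ φ)) ⇒ (ψ ⇒ (ψ ⇔ ψ))) ⇒ ((¬(φ ⇔ ψ) ⇒ (φ ⇒ φ)) ⇒ ((ψ ⇔ φ) ⇔ φ)) = 1 ⇒ 3/4 = 3/4

3/4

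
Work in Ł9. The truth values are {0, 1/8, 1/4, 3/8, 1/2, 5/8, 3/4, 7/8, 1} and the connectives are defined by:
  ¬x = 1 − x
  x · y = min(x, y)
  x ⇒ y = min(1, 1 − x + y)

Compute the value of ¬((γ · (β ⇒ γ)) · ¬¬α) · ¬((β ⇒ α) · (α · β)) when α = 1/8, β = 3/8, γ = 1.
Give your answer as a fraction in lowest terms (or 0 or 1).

β ⇒ γ = 3/8 ⇒ 1 = 1
γ · (β ⇒ γ) = 1 · 1 = 1
¬α = ¬1/8 = 7/8
¬¬α = ¬7/8 = 1/8
(γ · (β ⇒ γ)) · ¬¬α = 1 · 1/8 = 1/8
¬((γ · (β ⇒ γ)) · ¬¬α) = ¬1/8 = 7/8
β ⇒ α = 3/8 ⇒ 1/8 = 3/4
α · β = 1/8 · 3/8 = 1/8
(β ⇒ α) · (α · β) = 3/4 · 1/8 = 1/8
¬((β ⇒ α) · (α · β)) = ¬1/8 = 7/8
¬((γ · (β ⇒ γ)) · ¬¬α) · ¬((β ⇒ α) · (α · β)) = 7/8 · 7/8 = 7/8

7/8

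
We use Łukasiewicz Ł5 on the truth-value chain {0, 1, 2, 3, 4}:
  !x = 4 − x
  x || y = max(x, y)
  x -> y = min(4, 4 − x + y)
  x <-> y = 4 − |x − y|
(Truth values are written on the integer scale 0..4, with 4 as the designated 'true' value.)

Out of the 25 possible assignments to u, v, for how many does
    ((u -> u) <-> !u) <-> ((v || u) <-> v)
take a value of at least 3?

value 4: 9 assignments (counts)
value 3: 7 assignments (counts)
value 2: 5 assignments
value 1: 3 assignments
value 0: 1 assignment
So 16 of the 25 assignments meet the threshold.

16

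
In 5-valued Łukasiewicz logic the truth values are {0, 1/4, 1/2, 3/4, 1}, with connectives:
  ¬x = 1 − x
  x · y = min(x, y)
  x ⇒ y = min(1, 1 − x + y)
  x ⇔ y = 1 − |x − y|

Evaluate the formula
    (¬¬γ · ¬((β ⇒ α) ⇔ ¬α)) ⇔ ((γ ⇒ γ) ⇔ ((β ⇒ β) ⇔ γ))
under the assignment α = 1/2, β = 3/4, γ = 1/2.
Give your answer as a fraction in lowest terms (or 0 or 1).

¬γ = ¬1/2 = 1/2
¬¬γ = ¬1/2 = 1/2
β ⇒ α = 3/4 ⇒ 1/2 = 3/4
¬α = ¬1/2 = 1/2
(β ⇒ α) ⇔ ¬α = 3/4 ⇔ 1/2 = 3/4
¬((β ⇒ α) ⇔ ¬α) = ¬3/4 = 1/4
¬¬γ · ¬((β ⇒ α) ⇔ ¬α) = 1/2 · 1/4 = 1/4
γ ⇒ γ = 1/2 ⇒ 1/2 = 1
β ⇒ β = 3/4 ⇒ 3/4 = 1
(β ⇒ β) ⇔ γ = 1 ⇔ 1/2 = 1/2
(γ ⇒ γ) ⇔ ((β ⇒ β) ⇔ γ) = 1 ⇔ 1/2 = 1/2
(¬¬γ · ¬((β ⇒ α) ⇔ ¬α)) ⇔ ((γ ⇒ γ) ⇔ ((β ⇒ β) ⇔ γ)) = 1/4 ⇔ 1/2 = 3/4

3/4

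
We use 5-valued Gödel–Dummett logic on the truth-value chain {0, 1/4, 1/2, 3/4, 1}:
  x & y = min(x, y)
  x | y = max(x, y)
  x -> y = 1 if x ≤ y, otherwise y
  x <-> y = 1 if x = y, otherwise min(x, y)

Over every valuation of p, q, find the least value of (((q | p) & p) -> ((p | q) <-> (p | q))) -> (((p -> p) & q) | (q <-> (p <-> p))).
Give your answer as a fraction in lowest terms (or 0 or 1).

Take p = 0, q = 0:
q | p = 0 | 0 = 0
(q | p) & p = 0 & 0 = 0
p | q = 0 | 0 = 0
p | q = 0 | 0 = 0
(p | q) <-> (p | q) = 0 <-> 0 = 1
((q | p) & p) -> ((p | q) <-> (p | q)) = 0 -> 1 = 1
p -> p = 0 -> 0 = 1
(p -> p) & q = 1 & 0 = 0
p <-> p = 0 <-> 0 = 1
q <-> (p <-> p) = 0 <-> 1 = 0
((p -> p) & q) | (q <-> (p <-> p)) = 0 | 0 = 0
(((q | p) & p) -> ((p | q) <-> (p | q))) -> (((p -> p) & q) | (q <-> (p <-> p))) = 1 -> 0 = 0
No assignment yields a value below 0, so this is the minimum.

0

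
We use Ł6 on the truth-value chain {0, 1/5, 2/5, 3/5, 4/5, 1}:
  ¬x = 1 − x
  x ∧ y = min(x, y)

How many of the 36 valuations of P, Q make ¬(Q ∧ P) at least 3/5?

value 1: 11 assignments (counts)
value 4/5: 9 assignments (counts)
value 3/5: 7 assignments (counts)
value 2/5: 5 assignments
value 1/5: 3 assignments
value 0: 1 assignment
So 27 of the 36 assignments meet the threshold.

27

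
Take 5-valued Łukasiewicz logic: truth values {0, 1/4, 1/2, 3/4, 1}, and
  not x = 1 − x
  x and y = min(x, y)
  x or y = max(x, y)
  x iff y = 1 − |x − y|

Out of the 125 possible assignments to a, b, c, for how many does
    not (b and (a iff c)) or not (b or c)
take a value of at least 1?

33

value 1: 33 assignments (counts)
value 3/4: 35 assignments
value 1/2: 31 assignments
value 1/4: 21 assignments
value 0: 5 assignments
So 33 of the 125 assignments meet the threshold.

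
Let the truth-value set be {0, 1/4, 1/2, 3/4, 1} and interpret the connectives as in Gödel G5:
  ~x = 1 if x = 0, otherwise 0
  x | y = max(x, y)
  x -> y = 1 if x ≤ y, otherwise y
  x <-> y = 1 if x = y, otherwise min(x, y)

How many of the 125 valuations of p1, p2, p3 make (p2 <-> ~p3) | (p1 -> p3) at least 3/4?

value 1: 85 assignments (counts)
value 3/4: 8 assignments (counts)
value 1/2: 12 assignments
value 1/4: 16 assignments
value 0: 4 assignments
So 93 of the 125 assignments meet the threshold.

93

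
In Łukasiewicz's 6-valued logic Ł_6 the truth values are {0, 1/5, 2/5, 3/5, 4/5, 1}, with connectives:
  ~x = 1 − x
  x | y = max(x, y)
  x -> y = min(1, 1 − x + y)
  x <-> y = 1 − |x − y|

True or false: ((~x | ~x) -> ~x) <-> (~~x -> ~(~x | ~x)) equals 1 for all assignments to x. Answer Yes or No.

x = 0 ↦ 1
x = 1/5 ↦ 1
x = 2/5 ↦ 1
x = 3/5 ↦ 1
x = 4/5 ↦ 1
x = 1 ↦ 1
Every assignment gives a value ≥ 1.

Yes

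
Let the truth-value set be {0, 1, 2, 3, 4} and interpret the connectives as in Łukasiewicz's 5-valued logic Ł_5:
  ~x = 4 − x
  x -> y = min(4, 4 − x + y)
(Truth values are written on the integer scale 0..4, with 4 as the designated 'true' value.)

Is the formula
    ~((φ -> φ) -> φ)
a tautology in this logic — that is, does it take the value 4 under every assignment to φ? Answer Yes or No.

No

Counterexample: take φ = 1.
φ -> φ = 1 -> 1 = 4
(φ -> φ) -> φ = 4 -> 1 = 1
~((φ -> φ) -> φ) = ~1 = 3
This gives 3 ≠ 4.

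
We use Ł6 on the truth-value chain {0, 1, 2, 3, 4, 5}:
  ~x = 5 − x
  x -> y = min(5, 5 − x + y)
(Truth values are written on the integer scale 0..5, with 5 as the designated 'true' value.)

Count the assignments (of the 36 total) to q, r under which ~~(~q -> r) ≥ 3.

30

value 5: 21 assignments (counts)
value 4: 5 assignments (counts)
value 3: 4 assignments (counts)
value 2: 3 assignments
value 1: 2 assignments
value 0: 1 assignment
So 30 of the 36 assignments meet the threshold.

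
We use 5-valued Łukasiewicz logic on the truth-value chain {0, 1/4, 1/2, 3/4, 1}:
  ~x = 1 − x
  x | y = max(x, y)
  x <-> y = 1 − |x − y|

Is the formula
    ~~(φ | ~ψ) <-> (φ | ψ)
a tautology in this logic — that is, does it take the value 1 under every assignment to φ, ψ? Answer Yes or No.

Counterexample: take φ = 0, ψ = 0.
~ψ = ~0 = 1
φ | ~ψ = 0 | 1 = 1
~(φ | ~ψ) = ~1 = 0
~~(φ | ~ψ) = ~0 = 1
φ | ψ = 0 | 0 = 0
~~(φ | ~ψ) <-> (φ | ψ) = 1 <-> 0 = 0
This gives 0 ≠ 1.

No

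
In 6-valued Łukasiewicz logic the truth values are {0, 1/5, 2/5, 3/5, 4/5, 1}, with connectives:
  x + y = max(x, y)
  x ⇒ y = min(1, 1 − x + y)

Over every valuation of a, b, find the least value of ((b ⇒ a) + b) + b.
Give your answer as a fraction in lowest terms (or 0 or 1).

3/5

Take a = 0, b = 2/5:
b ⇒ a = 2/5 ⇒ 0 = 3/5
(b ⇒ a) + b = 3/5 + 2/5 = 3/5
((b ⇒ a) + b) + b = 3/5 + 2/5 = 3/5
No assignment yields a value below 3/5, so this is the minimum.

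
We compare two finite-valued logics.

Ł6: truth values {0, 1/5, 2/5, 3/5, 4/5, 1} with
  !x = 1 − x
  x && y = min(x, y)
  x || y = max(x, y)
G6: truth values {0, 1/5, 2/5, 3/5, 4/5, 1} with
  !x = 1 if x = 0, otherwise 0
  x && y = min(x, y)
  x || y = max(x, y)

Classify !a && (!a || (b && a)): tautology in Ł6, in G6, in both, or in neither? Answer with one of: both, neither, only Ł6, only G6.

neither

In Ł6: at a = 1/5, b = 0 the value is 4/5 — not a tautology.
In G6: at a = 1/5, b = 0 the value is 0 — not a tautology.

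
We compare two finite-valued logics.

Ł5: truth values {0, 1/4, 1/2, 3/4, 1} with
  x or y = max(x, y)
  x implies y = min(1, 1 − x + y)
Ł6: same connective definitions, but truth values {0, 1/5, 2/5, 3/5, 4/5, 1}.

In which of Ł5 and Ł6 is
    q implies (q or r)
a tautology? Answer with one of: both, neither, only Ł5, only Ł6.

both

In Ł5: every assignment gives 1 — tautology.
In Ł6: every assignment gives 1 — tautology.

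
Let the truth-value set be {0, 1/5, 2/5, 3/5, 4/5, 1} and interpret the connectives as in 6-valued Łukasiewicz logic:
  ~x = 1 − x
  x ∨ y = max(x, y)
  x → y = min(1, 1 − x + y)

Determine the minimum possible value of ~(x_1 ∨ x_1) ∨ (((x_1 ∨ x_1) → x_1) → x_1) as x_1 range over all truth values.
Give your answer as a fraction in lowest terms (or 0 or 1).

3/5

Take x_1 = 2/5:
x_1 ∨ x_1 = 2/5 ∨ 2/5 = 2/5
~(x_1 ∨ x_1) = ~2/5 = 3/5
x_1 ∨ x_1 = 2/5 ∨ 2/5 = 2/5
(x_1 ∨ x_1) → x_1 = 2/5 → 2/5 = 1
((x_1 ∨ x_1) → x_1) → x_1 = 1 → 2/5 = 2/5
~(x_1 ∨ x_1) ∨ (((x_1 ∨ x_1) → x_1) → x_1) = 3/5 ∨ 2/5 = 3/5
No assignment yields a value below 3/5, so this is the minimum.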